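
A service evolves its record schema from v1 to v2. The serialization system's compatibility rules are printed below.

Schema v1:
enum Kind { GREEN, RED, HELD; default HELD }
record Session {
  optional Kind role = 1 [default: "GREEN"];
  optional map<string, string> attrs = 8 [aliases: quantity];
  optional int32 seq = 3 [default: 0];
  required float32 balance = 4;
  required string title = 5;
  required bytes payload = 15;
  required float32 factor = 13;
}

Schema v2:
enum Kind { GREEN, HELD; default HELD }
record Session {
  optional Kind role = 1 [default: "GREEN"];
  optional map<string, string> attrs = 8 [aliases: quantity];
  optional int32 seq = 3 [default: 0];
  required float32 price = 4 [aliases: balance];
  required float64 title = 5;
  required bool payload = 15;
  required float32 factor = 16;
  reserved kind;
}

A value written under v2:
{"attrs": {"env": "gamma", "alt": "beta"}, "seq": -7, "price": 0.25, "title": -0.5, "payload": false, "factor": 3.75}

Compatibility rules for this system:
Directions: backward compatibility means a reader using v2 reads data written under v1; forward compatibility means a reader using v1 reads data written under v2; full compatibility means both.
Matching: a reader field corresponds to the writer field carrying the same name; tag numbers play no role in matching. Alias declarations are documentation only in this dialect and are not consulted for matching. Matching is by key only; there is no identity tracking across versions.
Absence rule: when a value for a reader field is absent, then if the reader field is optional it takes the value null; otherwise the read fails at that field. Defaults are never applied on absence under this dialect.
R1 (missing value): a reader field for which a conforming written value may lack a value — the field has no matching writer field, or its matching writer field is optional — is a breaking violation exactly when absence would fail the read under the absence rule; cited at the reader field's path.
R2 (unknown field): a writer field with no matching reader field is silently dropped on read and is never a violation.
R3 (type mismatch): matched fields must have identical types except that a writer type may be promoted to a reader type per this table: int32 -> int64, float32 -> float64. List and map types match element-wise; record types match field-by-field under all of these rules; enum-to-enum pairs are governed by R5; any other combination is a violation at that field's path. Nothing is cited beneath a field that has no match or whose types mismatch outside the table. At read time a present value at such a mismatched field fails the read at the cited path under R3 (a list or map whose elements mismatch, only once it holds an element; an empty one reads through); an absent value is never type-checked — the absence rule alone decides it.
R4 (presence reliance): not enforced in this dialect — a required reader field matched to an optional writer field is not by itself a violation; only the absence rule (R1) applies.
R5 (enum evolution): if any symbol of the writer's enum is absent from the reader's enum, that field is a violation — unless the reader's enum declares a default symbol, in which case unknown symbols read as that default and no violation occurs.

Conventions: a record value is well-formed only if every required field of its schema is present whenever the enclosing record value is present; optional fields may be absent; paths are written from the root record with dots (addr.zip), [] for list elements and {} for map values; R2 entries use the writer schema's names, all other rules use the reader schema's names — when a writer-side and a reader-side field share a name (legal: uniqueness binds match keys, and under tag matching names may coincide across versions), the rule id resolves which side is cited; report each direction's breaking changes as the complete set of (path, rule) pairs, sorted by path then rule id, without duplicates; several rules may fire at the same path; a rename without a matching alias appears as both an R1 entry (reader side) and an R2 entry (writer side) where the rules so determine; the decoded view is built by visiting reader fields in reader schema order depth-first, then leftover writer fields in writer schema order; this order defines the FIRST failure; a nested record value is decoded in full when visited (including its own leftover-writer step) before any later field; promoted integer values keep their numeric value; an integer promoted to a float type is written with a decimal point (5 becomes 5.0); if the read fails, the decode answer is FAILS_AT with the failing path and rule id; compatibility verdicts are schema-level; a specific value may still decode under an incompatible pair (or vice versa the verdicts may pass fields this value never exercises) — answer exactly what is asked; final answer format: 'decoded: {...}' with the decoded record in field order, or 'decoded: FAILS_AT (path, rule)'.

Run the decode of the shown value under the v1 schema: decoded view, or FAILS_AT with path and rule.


decoded: FAILS_AT (balance, R1)

the writer's type comes first in each Session pair
migrating the Session value to v1:
  role := null (missing; optional => null)
  attrs := {"env": "gamma", "alt": "beta"}
  seq := -7
  read fails at balance under R1 (no fill)
  => FAILS_AT (balance, R1)
remaining Session differences; none change what is asked:
  enum Kind (field role in record Session): symbol RED removed -> triggers nothing under the printed rules; the Session answer is the same either way
  field factor in record Session: tag 13 changed to 16 -> triggers nothing under the printed rules; the Session answer is the same either way
  field title in record Session: type string changed to float64 -> schema-level compatibility only; this Session value's decode is unchanged
  field payload in record Session: type bytes changed to bool -> schema-level compatibility only; this Session value's decode is unchanged


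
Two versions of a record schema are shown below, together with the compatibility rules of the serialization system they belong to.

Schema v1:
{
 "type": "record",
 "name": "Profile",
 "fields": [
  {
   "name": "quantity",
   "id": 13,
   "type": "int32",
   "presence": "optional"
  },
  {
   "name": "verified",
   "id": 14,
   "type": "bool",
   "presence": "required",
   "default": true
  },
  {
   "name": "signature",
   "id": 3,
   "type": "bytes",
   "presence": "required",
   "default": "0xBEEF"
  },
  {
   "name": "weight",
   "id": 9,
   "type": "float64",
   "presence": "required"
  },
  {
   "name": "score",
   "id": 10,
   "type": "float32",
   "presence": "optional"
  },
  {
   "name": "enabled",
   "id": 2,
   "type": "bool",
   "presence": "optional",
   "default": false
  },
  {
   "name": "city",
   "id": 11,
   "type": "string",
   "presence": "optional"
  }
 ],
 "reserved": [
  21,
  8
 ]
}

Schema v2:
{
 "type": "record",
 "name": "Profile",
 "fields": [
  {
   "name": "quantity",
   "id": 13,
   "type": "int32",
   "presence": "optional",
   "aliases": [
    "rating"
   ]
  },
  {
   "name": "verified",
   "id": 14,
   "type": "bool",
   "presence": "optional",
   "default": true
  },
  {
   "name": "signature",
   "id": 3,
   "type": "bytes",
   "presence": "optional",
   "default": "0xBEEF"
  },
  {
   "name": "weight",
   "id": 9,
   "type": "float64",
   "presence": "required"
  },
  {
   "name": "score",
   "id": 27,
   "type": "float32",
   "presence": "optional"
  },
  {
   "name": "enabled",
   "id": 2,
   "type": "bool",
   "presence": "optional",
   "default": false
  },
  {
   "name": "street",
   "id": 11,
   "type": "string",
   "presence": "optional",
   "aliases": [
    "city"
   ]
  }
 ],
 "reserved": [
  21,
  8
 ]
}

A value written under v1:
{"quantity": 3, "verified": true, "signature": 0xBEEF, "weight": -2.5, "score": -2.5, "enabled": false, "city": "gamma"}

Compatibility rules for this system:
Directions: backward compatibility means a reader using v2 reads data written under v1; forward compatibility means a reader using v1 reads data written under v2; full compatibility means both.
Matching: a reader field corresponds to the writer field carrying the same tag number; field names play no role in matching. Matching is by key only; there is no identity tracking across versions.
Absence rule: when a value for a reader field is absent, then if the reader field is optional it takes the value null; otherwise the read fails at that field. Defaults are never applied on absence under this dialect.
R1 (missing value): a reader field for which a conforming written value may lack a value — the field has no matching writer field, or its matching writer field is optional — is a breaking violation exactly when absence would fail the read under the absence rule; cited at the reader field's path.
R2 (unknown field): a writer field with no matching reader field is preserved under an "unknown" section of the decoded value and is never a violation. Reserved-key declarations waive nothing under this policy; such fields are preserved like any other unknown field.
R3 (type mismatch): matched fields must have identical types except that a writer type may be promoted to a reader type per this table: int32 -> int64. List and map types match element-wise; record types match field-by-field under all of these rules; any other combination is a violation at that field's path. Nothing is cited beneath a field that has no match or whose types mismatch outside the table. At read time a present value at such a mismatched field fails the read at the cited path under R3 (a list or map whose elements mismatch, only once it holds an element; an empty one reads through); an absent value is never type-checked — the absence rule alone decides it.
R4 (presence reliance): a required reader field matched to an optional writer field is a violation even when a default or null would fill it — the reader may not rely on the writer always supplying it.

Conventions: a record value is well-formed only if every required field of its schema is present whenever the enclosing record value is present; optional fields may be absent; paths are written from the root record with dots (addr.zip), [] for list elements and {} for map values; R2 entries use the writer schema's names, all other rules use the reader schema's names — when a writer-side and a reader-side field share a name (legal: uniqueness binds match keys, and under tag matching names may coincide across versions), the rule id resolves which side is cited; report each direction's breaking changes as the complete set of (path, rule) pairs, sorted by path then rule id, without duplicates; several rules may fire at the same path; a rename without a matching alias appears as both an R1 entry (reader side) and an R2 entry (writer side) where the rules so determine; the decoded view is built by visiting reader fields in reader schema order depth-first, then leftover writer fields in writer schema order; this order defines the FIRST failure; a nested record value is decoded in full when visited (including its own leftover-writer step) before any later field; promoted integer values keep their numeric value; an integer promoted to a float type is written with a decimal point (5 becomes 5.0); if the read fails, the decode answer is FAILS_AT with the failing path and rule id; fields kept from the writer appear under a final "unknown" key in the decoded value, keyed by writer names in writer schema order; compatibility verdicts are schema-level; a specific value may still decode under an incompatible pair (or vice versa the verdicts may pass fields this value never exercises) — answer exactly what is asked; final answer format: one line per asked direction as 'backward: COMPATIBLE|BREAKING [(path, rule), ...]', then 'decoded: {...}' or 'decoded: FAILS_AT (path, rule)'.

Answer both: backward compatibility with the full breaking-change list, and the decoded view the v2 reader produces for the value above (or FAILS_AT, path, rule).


backward: COMPATIBLE []; decoded: {"quantity": 3, "verified": true, "signature": 0xBEEF, "weight": -2.5, "score": null, "enabled": false, "street": "gamma", "unknown": {"score": -2.5}}

arrows below run writer -> reader for Profile
backward analysis of Profile with v2 as reader and v1 as writer:
  quantity: int32 -> int32, writer optional; from quantity
  verified: bool -> bool, writer required; from verified
  signature: bytes -> bytes, writer required; from signature
  weight: float64 -> float64, writer required; from weight
  score has no writer counterpart
  enabled: bool -> bool, writer optional; from enabled
  street: string -> string, writer optional; from city
  score (writer side), unknown to reader
  => backward: COMPATIBLE
decode (reader v2):
  quantity := 3
  verified := true
  signature := 0xBEEF
  weight := -2.5
  score := null (absent, optional -> null)
  enabled := false
  street := "gamma" (from writer city)
  writer score: kept under "unknown"
  => decoded: {"quantity": 3, "verified": true, "signature": 0xBEEF, "weight": -2.5, "score": null, "enabled": false, "street": "gamma", "unknown": {"score": -2.5}}
remaining Profile differences; none change what is asked:
  field verified in record Profile: required changed to optional -> fires only in the forward direction of Profile, which is not asked here
  field signature in record Profile: required changed to optional -> fires only in the forward direction of Profile, which is not asked here


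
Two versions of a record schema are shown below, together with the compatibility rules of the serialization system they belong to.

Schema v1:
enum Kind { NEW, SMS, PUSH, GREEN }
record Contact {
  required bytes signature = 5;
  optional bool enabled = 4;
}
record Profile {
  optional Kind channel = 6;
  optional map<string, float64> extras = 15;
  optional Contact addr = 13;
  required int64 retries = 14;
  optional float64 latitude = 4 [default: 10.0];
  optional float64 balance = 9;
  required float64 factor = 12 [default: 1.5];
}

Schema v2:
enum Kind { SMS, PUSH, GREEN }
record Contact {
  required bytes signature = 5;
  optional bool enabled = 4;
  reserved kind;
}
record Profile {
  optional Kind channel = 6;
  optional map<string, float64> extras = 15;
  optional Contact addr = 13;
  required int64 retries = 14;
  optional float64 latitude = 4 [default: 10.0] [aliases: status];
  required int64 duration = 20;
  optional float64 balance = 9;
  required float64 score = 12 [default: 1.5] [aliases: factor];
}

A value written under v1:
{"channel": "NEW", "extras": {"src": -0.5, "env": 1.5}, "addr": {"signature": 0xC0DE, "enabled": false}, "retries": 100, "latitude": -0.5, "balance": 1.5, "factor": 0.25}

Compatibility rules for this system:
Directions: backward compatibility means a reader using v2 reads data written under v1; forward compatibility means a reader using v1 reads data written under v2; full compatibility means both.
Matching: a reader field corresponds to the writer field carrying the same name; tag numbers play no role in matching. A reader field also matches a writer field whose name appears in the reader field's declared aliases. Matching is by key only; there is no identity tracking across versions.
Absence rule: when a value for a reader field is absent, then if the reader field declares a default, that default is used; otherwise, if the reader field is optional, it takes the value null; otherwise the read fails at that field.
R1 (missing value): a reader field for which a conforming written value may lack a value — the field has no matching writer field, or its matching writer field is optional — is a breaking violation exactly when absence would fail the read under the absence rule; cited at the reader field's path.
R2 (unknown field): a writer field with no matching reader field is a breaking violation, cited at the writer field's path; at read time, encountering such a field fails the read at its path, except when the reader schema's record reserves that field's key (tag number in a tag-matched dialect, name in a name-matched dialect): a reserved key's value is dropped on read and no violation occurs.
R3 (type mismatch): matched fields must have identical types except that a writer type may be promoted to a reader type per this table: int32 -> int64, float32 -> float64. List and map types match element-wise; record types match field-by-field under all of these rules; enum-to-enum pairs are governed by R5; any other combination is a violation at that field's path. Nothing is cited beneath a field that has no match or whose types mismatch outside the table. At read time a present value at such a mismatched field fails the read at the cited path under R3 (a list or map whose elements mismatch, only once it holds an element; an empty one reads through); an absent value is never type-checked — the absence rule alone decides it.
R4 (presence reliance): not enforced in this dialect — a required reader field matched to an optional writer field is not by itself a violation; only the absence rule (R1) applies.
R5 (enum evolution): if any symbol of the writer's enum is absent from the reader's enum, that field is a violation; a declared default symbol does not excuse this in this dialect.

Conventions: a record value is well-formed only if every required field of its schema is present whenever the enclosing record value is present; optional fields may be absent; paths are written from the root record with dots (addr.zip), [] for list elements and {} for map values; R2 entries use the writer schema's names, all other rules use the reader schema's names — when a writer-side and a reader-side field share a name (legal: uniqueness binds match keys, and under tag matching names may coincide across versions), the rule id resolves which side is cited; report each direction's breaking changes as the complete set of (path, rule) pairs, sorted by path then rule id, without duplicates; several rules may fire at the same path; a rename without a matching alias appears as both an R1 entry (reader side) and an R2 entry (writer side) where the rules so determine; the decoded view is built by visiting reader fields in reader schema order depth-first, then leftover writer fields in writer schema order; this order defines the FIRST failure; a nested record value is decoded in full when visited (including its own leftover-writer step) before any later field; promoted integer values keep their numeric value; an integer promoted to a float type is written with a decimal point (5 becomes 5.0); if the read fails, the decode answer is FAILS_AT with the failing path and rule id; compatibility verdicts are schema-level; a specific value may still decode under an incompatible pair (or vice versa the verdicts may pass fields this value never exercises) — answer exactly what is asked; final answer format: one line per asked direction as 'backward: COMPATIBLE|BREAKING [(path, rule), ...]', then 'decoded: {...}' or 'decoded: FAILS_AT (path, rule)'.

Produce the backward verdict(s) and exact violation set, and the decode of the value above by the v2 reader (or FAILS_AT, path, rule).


the writer's type comes first in each Profile pair
backward pass over Profile, reader schema v2, writer schema v1:
  channel: paired with writer channel (Kind -> Kind; writer optional)
  extras: paired with writer extras (map<string, float64> -> map<string, float64>; writer optional)
  addr: paired with writer addr (Contact -> Contact; writer optional)
  retries: paired with writer retries (int64 -> int64; writer required)
  latitude: paired with writer latitude (float64 -> float64; writer optional)
  duration has no writer counterpart
  balance: paired with writer balance (float64 -> float64; writer optional)
  score: paired with writer factor (float64 -> float64; writer required)
  addr.signature: paired with writer addr.signature (bytes -> bytes; writer required)
  addr.enabled: paired with writer addr.enabled (bool -> bool; writer optional)
  violation R5 at channel
  violation R1 at duration
  => backward verdict for Profile: BREAKING, 2 violation(s)
migrating the Profile value to v2:
  read fails at channel under R5
  => FAILS_AT (channel, R5)
diffs on Profile not affecting the asked answer:
  renamed field factor to score in record Profile (alias factor declared on the renamed field) -> matters only for Profile's forward compatibility — outside the asked direction

backward: BREAKING [(channel, R5), (duration, R1)]; decoded: FAILS_AT (channel, R5)


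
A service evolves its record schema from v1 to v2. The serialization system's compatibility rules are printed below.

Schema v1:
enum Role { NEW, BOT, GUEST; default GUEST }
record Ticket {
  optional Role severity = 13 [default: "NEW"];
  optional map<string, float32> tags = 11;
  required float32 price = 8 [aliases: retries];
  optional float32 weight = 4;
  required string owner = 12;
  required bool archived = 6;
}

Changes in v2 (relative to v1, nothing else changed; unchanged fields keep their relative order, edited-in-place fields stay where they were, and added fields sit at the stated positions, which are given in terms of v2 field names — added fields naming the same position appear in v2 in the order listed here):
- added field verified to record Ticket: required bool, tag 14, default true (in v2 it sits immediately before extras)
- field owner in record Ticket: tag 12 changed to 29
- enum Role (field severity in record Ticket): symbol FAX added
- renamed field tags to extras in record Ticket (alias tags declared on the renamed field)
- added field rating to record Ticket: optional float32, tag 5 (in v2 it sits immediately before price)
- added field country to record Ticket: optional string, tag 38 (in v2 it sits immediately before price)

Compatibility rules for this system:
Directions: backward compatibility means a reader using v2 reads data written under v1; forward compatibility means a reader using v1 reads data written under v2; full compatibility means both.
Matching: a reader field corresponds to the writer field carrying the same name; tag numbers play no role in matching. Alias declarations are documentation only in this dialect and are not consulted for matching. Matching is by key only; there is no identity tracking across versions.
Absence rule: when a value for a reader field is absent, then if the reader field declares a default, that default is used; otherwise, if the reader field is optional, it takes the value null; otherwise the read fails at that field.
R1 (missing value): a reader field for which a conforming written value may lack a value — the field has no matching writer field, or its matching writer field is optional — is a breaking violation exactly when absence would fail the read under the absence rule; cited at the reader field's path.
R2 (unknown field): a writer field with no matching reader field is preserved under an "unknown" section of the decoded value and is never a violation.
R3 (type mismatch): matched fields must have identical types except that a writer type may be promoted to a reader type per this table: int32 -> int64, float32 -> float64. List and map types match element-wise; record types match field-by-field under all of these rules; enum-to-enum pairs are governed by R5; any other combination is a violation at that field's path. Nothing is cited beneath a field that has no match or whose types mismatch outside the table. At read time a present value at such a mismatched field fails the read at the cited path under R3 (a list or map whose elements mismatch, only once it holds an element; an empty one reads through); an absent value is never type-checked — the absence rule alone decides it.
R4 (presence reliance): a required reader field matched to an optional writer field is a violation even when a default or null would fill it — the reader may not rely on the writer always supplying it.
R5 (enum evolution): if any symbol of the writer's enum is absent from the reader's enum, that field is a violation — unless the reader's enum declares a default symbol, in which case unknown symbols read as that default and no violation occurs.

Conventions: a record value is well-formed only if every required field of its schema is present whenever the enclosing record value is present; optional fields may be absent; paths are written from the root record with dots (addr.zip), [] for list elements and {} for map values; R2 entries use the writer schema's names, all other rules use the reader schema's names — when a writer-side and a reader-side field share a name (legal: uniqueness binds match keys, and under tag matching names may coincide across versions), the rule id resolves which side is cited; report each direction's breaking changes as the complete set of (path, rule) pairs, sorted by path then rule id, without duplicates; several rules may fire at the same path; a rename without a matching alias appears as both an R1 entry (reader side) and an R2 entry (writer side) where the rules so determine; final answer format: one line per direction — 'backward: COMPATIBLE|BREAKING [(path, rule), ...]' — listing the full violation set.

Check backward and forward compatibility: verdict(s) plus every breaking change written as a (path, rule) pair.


arrows below run writer -> reader for Ticket
backward analysis of Ticket with v2 as reader and v1 as writer:
  severity: Role -> Role, writer optional; from severity
  no writer field matches reader verified
  no writer field matches reader extras
  no writer field matches reader rating
  no writer field matches reader country
  price: float32 -> float32, writer required; from price
  weight: float32 -> float32, writer optional; from weight
  owner: string -> string, writer required; from owner
  archived: bool -> bool, writer required; from archived
  tags (writer side), unknown to reader
  => backward verdict for Ticket: COMPATIBLE, no violations
forward analysis of Ticket with v1 as reader and v2 as writer:
  severity: Role -> Role, writer optional; from severity
  no writer field matches reader tags
  price: float32 -> float32, writer required; from price
  weight: float32 -> float32, writer optional; from weight
  owner: string -> string, writer required; from owner
  archived: bool -> bool, writer required; from archived
  verified (writer side), unknown to reader
  extras (writer side), unknown to reader
  rating (writer side), unknown to reader
  country (writer side), unknown to reader
  => forward verdict for Ticket: COMPATIBLE, no violations

backward: COMPATIBLE []; forward: COMPATIBLE []


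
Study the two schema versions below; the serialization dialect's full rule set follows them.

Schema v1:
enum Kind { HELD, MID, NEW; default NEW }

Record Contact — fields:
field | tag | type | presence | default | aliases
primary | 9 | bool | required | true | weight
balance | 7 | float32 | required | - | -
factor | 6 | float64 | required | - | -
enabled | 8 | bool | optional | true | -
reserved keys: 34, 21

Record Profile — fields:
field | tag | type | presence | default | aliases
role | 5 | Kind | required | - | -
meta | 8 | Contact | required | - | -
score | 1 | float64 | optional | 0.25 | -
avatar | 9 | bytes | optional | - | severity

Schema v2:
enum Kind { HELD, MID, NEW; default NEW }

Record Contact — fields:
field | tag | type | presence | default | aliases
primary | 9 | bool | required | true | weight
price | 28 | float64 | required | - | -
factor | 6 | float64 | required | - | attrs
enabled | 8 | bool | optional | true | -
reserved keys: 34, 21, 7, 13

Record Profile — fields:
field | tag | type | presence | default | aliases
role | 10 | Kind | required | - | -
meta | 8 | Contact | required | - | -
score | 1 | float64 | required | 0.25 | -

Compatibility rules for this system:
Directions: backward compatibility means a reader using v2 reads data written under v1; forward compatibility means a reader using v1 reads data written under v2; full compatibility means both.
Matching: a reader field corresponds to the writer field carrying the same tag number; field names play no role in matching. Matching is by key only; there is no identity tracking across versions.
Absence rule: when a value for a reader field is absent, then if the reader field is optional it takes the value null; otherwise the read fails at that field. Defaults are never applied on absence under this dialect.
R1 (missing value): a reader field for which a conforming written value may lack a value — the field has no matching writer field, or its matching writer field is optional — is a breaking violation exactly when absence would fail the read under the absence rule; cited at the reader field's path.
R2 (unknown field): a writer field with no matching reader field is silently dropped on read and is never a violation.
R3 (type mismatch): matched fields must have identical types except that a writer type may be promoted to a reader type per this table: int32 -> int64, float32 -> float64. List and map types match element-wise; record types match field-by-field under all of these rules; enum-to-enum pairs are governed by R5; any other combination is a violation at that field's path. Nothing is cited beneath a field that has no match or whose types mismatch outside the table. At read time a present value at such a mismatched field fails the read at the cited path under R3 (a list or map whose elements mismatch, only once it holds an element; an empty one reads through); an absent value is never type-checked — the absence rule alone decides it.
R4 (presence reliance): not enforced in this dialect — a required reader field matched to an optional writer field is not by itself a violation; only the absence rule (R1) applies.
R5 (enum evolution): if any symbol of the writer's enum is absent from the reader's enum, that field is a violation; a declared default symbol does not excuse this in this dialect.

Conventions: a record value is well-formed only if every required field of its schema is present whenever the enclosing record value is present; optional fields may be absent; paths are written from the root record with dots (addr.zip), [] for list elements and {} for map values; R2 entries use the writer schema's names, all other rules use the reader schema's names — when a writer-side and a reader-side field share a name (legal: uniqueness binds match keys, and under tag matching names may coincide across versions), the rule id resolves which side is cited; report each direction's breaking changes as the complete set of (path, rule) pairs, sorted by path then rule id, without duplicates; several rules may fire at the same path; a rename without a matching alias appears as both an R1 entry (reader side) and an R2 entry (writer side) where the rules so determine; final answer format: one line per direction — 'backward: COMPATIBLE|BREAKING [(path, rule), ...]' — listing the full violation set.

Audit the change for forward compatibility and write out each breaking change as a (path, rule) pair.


forward: BREAKING [(meta.balance, R1), (role, R1)]

arrows below run writer -> reader for Profile
forward analysis of Profile with v1 as reader and v2 as writer:
  role: no writer-side match
  meta: Contact -> Contact, writer required; from meta
  score: float64 -> float64, writer required; from score
  avatar: no writer-side match
  writer role: unknown to reader
  meta.primary: bool -> bool, writer required; from meta.primary
  meta.balance: no writer-side match
  meta.factor: float64 -> float64, writer required; from meta.factor
  meta.enabled: bool -> bool, writer optional; from meta.enabled
  writer meta.price: unknown to reader
  R1 fires at meta.balance
  R1 fires at role
  => 2 violation(s): forward is BREAKING for Profile
ruling out the remaining Profile differences:
  added field price to record Contact: required float64, tag 28 (in v2 it sits immediately before factor) -> affects backward compatibility only, which is not asked
  removed field avatar from record Profile -> inert for the asked Profile verdict: nothing fires
  field score in record Profile: optional changed to required -> affects backward compatibility only, which is not asked


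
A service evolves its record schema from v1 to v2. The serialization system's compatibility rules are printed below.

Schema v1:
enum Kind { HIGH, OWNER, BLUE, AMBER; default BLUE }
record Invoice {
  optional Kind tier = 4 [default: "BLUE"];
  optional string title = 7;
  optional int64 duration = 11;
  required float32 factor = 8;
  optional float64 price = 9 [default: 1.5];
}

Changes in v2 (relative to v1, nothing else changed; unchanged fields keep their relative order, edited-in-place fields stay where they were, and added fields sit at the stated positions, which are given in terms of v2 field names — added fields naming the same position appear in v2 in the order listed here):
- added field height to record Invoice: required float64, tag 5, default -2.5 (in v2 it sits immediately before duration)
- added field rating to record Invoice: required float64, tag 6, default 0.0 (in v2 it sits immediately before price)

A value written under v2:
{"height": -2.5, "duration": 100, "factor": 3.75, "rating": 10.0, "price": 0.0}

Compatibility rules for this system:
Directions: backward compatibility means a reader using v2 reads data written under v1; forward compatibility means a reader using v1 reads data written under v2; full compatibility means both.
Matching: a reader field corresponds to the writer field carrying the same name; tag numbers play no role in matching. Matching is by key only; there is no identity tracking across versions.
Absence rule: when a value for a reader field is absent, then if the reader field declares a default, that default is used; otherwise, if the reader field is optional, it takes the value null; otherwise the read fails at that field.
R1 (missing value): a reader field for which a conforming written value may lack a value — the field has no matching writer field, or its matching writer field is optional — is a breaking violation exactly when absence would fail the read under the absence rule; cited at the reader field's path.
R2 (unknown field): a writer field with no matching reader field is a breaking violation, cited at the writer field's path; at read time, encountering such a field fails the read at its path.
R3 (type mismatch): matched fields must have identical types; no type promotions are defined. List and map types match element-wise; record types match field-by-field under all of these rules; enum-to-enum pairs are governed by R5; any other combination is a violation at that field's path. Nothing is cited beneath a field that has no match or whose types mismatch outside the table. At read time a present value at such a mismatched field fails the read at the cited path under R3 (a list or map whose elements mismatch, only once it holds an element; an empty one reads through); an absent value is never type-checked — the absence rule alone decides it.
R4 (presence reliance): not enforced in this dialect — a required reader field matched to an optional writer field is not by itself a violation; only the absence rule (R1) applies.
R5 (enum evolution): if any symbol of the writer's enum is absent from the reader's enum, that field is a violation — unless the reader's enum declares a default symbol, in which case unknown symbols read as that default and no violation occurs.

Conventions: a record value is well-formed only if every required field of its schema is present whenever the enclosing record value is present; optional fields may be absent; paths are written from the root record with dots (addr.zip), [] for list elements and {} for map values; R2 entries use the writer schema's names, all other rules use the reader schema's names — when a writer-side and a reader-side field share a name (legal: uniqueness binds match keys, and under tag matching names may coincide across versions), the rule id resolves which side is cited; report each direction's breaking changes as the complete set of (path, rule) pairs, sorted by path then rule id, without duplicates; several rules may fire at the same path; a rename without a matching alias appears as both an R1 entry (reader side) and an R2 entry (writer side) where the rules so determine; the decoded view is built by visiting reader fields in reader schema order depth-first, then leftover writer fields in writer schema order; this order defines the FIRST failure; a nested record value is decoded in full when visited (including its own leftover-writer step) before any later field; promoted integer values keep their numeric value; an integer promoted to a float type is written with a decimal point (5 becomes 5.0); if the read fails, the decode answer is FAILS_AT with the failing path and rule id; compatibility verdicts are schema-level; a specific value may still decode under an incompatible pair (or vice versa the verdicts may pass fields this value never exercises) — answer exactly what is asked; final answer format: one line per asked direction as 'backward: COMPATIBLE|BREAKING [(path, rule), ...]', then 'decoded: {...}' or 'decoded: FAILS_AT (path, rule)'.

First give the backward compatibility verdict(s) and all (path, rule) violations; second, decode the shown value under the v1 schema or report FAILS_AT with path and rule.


arrows below run writer -> reader for Invoice
backward pass over Invoice, reader schema v2, writer schema v1:
  writer optional, Kind -> Kind: reader tier maps from writer tier
  writer optional, string -> string: reader title maps from writer title
  no writer field matches reader height
  writer optional, int64 -> int64: reader duration maps from writer duration
  writer required, float32 -> float32: reader factor maps from writer factor
  no writer field matches reader rating
  writer optional, float64 -> float64: reader price maps from writer price
  => backward: COMPATIBLE
migrating the Invoice value to v1:
  tier := "BLUE" (missing; default applied)
  title := null (missing; optional => null)
  duration := 100
  factor := 3.75
  price := 0.0
  read fails at height under R2 (unknown field)
  => FAILS_AT (height, R2)
remaining Invoice differences; none change what is asked:
  added field rating to record Invoice: required float64, tag 6, default 0.0 (in v2 it sits immediately before price) -> matters only for Invoice's forward compatibility — outside the asked direction

backward: COMPATIBLE []; decoded: FAILS_AT (height, R2)


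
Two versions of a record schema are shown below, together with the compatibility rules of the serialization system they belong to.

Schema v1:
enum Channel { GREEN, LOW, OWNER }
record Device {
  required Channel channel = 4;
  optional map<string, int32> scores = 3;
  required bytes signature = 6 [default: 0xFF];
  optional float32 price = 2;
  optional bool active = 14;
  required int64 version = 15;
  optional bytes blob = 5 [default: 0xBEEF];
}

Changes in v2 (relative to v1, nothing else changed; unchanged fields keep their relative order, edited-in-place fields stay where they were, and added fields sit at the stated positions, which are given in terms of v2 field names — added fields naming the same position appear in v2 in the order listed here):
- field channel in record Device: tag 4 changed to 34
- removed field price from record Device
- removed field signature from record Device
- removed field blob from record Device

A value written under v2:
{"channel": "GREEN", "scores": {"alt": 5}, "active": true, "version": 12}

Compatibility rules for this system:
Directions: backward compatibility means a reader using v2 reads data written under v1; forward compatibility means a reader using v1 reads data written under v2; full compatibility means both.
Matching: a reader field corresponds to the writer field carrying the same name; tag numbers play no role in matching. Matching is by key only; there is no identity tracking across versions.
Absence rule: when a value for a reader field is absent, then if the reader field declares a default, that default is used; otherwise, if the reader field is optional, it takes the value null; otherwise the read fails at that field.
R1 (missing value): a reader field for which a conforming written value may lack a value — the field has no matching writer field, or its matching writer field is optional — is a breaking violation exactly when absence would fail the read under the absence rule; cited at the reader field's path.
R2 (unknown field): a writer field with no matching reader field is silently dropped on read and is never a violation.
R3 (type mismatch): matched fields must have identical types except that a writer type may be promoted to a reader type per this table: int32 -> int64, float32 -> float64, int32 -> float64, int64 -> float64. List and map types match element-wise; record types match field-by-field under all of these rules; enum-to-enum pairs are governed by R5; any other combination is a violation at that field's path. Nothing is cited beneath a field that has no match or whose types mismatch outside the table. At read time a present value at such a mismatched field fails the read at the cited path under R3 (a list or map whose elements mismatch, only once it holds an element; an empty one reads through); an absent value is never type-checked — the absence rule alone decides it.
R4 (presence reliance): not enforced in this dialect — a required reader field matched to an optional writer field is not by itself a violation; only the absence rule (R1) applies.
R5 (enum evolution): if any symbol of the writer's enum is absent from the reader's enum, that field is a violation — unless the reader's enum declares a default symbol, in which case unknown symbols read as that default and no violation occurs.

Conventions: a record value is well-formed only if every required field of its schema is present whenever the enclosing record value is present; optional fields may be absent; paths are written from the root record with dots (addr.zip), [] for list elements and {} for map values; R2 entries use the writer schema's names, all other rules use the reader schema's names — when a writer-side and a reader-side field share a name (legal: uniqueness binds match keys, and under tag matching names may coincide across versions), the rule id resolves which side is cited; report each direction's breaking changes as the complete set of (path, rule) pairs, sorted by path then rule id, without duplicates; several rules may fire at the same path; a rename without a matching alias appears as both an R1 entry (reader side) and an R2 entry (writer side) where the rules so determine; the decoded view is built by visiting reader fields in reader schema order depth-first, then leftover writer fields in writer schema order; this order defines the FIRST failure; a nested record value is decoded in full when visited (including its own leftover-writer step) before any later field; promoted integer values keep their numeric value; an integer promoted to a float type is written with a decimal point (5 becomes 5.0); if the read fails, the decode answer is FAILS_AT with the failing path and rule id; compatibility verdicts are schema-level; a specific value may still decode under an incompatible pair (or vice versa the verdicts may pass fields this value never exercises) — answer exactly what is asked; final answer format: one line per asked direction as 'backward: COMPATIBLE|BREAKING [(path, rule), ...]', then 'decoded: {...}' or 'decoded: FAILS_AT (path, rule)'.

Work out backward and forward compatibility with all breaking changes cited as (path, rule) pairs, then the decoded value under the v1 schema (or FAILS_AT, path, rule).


in Device below, arrows point writer -> reader
backward analysis of Device with v2 as reader and v1 as writer:
  channel <- channel (Channel -> Channel, writer required)
  scores <- scores (map<string, int32> -> map<string, int32>, writer optional)
  active <- active (bool -> bool, writer optional)
  version <- version (int64 -> int64, writer required)
  writer field signature has no reader counterpart
  writer field price has no reader counterpart
  writer field blob has no reader counterpart
  nothing fires on Device: backward is COMPATIBLE
forward analysis of Device with v1 as reader and v2 as writer:
  channel <- channel (Channel -> Channel, writer required)
  scores <- scores (map<string, int32> -> map<string, int32>, writer optional)
  signature: no writer match
  price: no writer match
  active <- active (bool -> bool, writer optional)
  version <- version (int64 -> int64, writer required)
  blob: no writer match
  nothing fires on Device: forward is COMPATIBLE
decoding the Device value with the v1 reader:
  channel := "GREEN"
  scores := {"alt": 5}
  signature := 0xFF (no value, default fills)
  price := null (not supplied -> null)
  active := true
  version := 12
  blob := 0xBEEF (no value, default fills)
  => decoded: {"channel": "GREEN", "scores": {"alt": 5}, "signature": 0xFF, "price": null, "active": true, "version": 12, "blob": 0xBEEF}

backward: COMPATIBLE []; forward: COMPATIBLE []; decoded: {"channel": "GREEN", "scores": {"alt": 5}, "signature": 0xFF, "price": null, "active": true, "version": 12, "blob": 0xBEEF}
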